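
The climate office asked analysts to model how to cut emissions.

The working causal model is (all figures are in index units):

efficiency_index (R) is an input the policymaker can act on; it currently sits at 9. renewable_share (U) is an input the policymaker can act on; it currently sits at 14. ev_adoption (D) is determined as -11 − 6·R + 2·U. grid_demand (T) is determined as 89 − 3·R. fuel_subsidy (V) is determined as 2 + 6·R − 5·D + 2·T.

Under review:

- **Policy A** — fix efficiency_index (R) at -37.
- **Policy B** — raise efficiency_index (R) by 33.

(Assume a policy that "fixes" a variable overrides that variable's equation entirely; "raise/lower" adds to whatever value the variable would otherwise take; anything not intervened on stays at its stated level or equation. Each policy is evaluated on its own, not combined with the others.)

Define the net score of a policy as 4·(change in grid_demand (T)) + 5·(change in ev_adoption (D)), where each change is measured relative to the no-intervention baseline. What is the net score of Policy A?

1932

Baseline:
  R = 9
  U = 14
  D = -11 − 6·9 + 2·14 = -37
  T = 89 − 3·9 = 62
Policy A (R := -37):
  R = -37
  U = 14
  D = -11 − 6·(-37) + 2·14 = 239
  T = 89 − 3·(-37) = 200
ΔT = 200 − 62 = 138; ΔD = 239 − (-37) = 276
Score = 4·138 + 5·276 = 1932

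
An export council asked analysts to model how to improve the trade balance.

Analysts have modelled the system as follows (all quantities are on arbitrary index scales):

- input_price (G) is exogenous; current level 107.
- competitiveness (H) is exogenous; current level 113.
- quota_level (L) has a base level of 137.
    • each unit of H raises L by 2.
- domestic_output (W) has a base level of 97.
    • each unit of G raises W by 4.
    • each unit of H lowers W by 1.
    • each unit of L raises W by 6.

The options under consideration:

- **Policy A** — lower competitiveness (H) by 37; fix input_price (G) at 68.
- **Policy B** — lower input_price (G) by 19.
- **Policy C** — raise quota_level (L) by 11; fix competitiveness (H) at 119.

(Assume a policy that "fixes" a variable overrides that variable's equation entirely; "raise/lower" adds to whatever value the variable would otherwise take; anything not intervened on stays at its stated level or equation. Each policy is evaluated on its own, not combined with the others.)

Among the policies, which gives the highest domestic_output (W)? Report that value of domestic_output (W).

2722

Policy A (H − 37, G := 68):
  G = 68
  H = 113 − 37 = 76
  L = 137 + 2·76 = 289
  W = 97 + 4·68 − 76 + 6·289 = 2027
Policy B (G − 19):
  G = 107 − 19 = 88
  H = 113
  L = 137 + 2·113 = 363
  W = 97 + 4·88 − 113 + 6·363 = 2514
Policy C (L + 11, H := 119):
  G = 107
  H = 119
  L = 137 + 2·119 (+11 from intervention) = 386
  W = 97 + 4·107 − 119 + 6·386 = 2722
Comparing — Policy A: W=2027, Policy B: W=2514, Policy C: W=2722. Highest is 2722 (Policy C).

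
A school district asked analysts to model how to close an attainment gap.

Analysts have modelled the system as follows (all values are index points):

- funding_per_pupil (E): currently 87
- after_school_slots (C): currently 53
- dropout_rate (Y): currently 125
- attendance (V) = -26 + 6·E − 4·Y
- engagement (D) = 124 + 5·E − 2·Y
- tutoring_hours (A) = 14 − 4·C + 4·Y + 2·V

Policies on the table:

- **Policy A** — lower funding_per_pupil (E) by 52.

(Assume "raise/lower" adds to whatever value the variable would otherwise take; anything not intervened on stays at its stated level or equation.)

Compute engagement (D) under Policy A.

49

Policy A (E − 52):
  E = 87 − 52 = 35
  Y = 125
  D = 124 + 5·35 − 2·125 = 49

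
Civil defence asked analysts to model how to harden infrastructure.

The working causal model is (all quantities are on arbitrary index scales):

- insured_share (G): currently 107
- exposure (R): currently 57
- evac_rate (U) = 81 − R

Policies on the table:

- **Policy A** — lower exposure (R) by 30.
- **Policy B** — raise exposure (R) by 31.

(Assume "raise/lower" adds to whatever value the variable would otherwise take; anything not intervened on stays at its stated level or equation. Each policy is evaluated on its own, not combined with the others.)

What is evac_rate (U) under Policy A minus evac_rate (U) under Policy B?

Policy A (R − 30):
  R = 57 − 30 = 27
  U = 81 − 27 = 54
Policy B (R + 31):
  R = 57 + 31 = 88
  U = 81 − 88 = -7
U: 54 − (-7) = 61

61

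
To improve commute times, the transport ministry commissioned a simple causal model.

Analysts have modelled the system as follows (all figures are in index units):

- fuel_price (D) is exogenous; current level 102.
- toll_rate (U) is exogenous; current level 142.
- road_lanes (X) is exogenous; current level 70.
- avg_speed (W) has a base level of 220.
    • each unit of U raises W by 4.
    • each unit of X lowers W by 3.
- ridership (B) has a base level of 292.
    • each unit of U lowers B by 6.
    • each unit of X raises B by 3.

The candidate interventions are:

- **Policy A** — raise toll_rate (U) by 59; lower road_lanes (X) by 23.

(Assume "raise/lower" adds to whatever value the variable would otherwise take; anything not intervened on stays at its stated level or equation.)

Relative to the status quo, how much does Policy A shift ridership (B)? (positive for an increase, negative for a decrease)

Baseline:
  U = 142
  X = 70
  B = 292 − 6·142 + 3·70 = -350
Policy A (U + 59, X − 23):
  U = 142 + 59 = 201
  X = 70 − 23 = 47
  B = 292 − 6·201 + 3·47 = -773
Change in B: -773 − (-350) = -423

-423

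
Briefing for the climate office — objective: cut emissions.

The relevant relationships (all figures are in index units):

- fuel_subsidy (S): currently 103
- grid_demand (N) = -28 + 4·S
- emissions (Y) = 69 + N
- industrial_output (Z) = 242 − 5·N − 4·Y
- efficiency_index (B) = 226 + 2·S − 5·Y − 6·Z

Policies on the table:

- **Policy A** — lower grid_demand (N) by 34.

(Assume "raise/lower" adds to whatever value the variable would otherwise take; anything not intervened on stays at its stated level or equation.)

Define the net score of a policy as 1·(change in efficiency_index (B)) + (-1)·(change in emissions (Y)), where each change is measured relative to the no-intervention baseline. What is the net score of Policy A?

Baseline:
  S = 103
  N = -28 + 4·103 = 384
  Y = 69 + 384 = 453
  Z = 242 − 5·384 − 4·453 = -3490
  B = 226 + 2·103 − 5·453 − 6·(-3490) = 19107
Policy A (N − 34):
  S = 103
  N = -28 + 4·103 (−34 from intervention) = 350
  Y = 69 + 350 = 419
  Z = 242 − 5·350 − 4·419 = -3184
  B = 226 + 2·103 − 5·419 − 6·(-3184) = 17441
ΔB = 17441 − 19107 = -1666; ΔY = 419 − 453 = -34
Score = 1·(-1666) + (-1)·(-34) = -1632

-1632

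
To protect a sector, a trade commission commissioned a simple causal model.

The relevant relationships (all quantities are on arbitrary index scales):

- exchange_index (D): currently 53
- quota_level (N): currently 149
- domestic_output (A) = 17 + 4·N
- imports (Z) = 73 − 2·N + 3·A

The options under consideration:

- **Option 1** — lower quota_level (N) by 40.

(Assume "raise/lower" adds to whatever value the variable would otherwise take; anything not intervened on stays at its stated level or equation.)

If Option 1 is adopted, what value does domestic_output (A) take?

453

Option 1 (N − 40):
  N = 149 − 40 = 109
  A = 17 + 4·109 = 453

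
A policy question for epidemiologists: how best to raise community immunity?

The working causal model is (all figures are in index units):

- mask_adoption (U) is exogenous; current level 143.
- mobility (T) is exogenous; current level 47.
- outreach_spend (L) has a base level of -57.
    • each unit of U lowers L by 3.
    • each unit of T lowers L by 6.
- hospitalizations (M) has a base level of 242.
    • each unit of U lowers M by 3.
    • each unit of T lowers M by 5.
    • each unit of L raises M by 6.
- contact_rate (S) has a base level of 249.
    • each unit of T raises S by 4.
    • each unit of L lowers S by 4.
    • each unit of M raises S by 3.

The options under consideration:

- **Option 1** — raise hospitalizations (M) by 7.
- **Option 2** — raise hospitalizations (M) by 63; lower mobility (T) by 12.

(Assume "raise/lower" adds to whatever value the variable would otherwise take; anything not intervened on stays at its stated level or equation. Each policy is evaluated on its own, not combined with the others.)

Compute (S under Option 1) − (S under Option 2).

-1308

Option 1 (M + 7):
  U = 143
  T = 47
  L = -57 − 3·143 − 6·47 = -768
  M = 242 − 3·143 − 5·47 + 6·(-768) (+7 from intervention) = -5023
  S = 249 + 4·47 − 4·(-768) + 3·(-5023) = -11560
Option 2 (M + 63, T − 12):
  U = 143
  T = 47 − 12 = 35
  L = -57 − 3·143 − 6·35 = -696
  M = 242 − 3·143 − 5·35 + 6·(-696) (+63 from intervention) = -4475
  S = 249 + 4·35 − 4·(-696) + 3·(-4475) = -10252
S: -11560 − (-10252) = -1308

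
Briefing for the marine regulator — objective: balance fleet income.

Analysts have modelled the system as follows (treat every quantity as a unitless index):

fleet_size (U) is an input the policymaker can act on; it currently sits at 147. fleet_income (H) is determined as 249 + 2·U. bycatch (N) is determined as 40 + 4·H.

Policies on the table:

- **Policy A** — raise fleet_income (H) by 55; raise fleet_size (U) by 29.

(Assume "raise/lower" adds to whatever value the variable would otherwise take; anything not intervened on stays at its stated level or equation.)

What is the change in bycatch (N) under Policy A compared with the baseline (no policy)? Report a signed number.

Baseline:
  U = 147
  H = 249 + 2·147 = 543
  N = 40 + 4·543 = 2212
Policy A (H + 55, U + 29):
  U = 147 + 29 = 176
  H = 249 + 2·176 (+55 from intervention) = 656
  N = 40 + 4·656 = 2664
Change in N: 2664 − 2212 = 452

452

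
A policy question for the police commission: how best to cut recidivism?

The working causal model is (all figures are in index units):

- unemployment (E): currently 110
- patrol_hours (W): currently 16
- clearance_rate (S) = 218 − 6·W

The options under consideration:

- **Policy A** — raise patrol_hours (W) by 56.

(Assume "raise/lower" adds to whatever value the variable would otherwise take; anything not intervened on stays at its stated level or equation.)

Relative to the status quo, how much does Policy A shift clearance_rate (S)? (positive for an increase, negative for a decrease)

Baseline:
  W = 16
  S = 218 − 6·16 = 122
Policy A (W + 56):
  W = 16 + 56 = 72
  S = 218 − 6·72 = -214
Change in S: -214 − 122 = -336

-336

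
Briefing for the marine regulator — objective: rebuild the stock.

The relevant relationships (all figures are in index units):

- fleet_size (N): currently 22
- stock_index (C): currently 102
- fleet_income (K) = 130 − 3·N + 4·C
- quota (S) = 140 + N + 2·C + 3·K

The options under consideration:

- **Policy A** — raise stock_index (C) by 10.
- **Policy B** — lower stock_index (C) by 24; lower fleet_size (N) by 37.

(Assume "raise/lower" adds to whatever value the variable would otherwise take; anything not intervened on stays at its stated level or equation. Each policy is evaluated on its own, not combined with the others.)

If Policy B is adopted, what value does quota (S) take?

Policy B (C − 24, N − 37):
  N = 22 − 37 = -15
  C = 102 − 24 = 78
  K = 130 − 3·(-15) + 4·78 = 487
  S = 140 + (-15) + 2·78 + 3·487 = 1742

1742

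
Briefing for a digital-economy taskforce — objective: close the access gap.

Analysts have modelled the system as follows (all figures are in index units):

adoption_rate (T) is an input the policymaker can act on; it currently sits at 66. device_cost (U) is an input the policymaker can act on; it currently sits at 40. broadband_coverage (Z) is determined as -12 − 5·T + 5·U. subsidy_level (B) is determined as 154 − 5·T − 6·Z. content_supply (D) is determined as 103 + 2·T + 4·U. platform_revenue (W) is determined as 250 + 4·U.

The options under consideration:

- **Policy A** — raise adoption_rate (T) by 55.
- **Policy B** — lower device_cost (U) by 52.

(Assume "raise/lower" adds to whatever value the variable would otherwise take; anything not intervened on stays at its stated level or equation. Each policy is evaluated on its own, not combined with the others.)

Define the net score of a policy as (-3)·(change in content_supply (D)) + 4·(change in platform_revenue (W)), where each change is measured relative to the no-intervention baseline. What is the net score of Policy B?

Baseline:
  T = 66
  U = 40
  D = 103 + 2·66 + 4·40 = 395
  W = 250 + 4·40 = 410
Policy B (U − 52):
  T = 66
  U = 40 − 52 = -12
  D = 103 + 2·66 + 4·(-12) = 187
  W = 250 + 4·(-12) = 202
ΔD = 187 − 395 = -208; ΔW = 202 − 410 = -208
Score = (-3)·(-208) + 4·(-208) = -208

-208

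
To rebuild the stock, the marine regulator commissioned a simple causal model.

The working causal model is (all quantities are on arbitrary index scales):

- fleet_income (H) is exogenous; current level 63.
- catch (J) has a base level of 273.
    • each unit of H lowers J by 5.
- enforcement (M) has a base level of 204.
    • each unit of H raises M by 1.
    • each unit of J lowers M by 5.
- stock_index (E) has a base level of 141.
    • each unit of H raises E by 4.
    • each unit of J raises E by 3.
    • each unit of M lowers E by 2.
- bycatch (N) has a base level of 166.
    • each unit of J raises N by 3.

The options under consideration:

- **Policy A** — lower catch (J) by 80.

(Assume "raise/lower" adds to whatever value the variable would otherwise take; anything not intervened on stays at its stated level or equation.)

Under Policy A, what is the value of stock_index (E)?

Policy A (J − 80):
  H = 63
  J = 273 − 5·63 (−80 from intervention) = -122
  M = 204 + 63 − 5·(-122) = 877
  E = 141 + 4·63 + 3·(-122) − 2·877 = -1727

-1727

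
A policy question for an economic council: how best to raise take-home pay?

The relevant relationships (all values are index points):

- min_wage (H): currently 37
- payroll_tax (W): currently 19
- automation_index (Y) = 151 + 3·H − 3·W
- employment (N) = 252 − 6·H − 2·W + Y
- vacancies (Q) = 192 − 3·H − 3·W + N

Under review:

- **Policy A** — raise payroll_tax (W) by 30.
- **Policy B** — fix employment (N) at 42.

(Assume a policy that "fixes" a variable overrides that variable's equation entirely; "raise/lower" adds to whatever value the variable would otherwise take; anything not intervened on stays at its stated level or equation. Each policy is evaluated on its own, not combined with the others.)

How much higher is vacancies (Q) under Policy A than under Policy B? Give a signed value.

-85

Policy A (W + 30):
  H = 37
  W = 19 + 30 = 49
  Y = 151 + 3·37 − 3·49 = 115
  N = 252 − 6·37 − 2·49 + 115 = 47
  Q = 192 − 3·37 − 3·49 + 47 = -19
Policy B (N := 42):
  H = 37
  W = 19
  Y = 151 + 3·37 − 3·19 = 205
  N = 42
  Q = 192 − 3·37 − 3·19 + 42 = 66
Q: -19 − 66 = -85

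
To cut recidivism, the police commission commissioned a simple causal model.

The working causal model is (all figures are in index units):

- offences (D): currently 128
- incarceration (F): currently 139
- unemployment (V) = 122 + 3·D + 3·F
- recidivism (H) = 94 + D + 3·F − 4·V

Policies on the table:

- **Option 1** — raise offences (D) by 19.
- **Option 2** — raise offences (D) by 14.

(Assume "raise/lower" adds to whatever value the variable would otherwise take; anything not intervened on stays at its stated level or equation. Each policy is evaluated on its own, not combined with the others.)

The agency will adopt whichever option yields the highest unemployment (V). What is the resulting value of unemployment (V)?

980

Option 1 (D + 19):
  D = 128 + 19 = 147
  F = 139
  V = 122 + 3·147 + 3·139 = 980
Option 2 (D + 14):
  D = 128 + 14 = 142
  F = 139
  V = 122 + 3·142 + 3·139 = 965
Comparing — Option 1: V=980, Option 2: V=965. Highest is 980 (Option 1).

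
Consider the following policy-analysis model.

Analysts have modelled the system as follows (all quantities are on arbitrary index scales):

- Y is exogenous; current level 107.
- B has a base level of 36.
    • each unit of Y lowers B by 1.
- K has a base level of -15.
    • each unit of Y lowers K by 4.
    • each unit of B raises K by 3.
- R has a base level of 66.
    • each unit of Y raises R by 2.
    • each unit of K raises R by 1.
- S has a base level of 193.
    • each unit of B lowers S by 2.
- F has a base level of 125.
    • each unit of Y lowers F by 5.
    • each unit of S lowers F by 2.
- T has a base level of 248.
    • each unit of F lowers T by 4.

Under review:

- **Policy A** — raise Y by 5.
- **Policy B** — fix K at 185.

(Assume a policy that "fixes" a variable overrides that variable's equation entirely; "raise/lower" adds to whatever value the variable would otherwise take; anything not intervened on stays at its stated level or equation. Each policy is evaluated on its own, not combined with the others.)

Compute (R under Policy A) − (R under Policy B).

Policy A (Y + 5):
  Y = 107 + 5 = 112
  B = 36 − 112 = -76
  K = -15 − 4·112 + 3·(-76) = -691
  R = 66 + 2·112 + (-691) = -401
Policy B (K := 185):
  Y = 107
  B = 36 − 107 = -71
  K = 185
  R = 66 + 2·107 + 185 = 465
R: -401 − 465 = -866

-866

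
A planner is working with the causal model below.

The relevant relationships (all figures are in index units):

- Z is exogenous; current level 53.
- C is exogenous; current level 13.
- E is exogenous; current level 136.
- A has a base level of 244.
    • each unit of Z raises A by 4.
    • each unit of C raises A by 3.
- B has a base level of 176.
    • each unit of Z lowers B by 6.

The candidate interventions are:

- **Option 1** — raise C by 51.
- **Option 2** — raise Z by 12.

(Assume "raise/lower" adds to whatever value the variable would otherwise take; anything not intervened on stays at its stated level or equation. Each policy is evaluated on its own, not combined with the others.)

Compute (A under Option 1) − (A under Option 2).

Option 1 (C + 51):
  Z = 53
  C = 13 + 51 = 64
  A = 244 + 4·53 + 3·64 = 648
Option 2 (Z + 12):
  Z = 53 + 12 = 65
  C = 13
  A = 244 + 4·65 + 3·13 = 543
A: 648 − 543 = 105

105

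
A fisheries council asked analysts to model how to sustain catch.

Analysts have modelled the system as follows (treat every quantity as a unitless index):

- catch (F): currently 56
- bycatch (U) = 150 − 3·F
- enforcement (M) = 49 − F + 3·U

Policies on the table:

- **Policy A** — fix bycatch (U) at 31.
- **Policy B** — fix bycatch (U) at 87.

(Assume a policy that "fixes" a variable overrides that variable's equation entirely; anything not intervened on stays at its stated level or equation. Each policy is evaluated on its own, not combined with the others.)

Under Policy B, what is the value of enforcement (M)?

254

Policy B (U := 87):
  F = 56
  U = 87
  M = 49 − 56 + 3·87 = 254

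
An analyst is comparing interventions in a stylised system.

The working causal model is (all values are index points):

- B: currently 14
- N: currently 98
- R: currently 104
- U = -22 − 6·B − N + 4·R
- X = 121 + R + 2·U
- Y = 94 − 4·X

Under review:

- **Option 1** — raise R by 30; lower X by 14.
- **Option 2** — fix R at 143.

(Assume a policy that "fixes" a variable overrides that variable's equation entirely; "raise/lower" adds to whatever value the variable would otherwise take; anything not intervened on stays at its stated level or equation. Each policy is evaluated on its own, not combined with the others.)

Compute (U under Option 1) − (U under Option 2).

Option 1 (R + 30, X − 14):
  B = 14
  N = 98
  R = 104 + 30 = 134
  U = -22 − 6·14 − 98 + 4·134 = 332
Option 2 (R := 143):
  B = 14
  N = 98
  R = 143
  U = -22 − 6·14 − 98 + 4·143 = 368
U: 332 − 368 = -36

-36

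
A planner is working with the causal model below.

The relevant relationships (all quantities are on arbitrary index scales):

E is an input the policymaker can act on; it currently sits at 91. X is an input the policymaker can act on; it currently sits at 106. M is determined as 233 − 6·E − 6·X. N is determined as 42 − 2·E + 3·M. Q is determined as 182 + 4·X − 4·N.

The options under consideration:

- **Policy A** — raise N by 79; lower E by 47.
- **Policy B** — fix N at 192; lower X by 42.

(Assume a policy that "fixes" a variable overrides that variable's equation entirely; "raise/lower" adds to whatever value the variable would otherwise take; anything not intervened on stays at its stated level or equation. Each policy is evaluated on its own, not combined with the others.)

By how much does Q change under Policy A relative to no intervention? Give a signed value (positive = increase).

-4076

Baseline:
  E = 91
  X = 106
  M = 233 − 6·91 − 6·106 = -949
  N = 42 − 2·91 + 3·(-949) = -2987
  Q = 182 + 4·106 − 4·(-2987) = 12554
Policy A (N + 79, E − 47):
  E = 91 − 47 = 44
  X = 106
  M = 233 − 6·44 − 6·106 = -667
  N = 42 − 2·44 + 3·(-667) (+79 from intervention) = -1968
  Q = 182 + 4·106 − 4·(-1968) = 8478
Change in Q: 8478 − 12554 = -4076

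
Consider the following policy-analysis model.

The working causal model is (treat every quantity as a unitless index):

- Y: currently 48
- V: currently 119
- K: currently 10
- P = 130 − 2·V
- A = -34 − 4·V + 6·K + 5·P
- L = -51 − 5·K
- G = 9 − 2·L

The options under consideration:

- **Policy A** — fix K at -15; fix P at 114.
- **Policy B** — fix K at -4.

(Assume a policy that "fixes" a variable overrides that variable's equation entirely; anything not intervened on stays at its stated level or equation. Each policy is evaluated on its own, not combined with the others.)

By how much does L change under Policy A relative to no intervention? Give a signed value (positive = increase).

Baseline:
  K = 10
  L = -51 − 5·10 = -101
Policy A (K := -15, P := 114):
  K = -15
  L = -51 − 5·(-15) = 24
Change in L: 24 − (-101) = 125

125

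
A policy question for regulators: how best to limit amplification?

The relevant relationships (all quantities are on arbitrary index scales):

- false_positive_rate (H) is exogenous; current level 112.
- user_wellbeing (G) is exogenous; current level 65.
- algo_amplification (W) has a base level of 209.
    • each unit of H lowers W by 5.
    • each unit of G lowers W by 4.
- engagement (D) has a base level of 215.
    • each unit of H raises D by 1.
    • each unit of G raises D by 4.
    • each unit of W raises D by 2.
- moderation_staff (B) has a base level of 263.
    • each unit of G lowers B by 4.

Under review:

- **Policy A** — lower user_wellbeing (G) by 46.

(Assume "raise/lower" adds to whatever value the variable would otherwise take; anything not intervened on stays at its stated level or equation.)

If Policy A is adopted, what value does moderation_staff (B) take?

187

Policy A (G − 46):
  G = 65 − 46 = 19
  B = 263 − 4·19 = 187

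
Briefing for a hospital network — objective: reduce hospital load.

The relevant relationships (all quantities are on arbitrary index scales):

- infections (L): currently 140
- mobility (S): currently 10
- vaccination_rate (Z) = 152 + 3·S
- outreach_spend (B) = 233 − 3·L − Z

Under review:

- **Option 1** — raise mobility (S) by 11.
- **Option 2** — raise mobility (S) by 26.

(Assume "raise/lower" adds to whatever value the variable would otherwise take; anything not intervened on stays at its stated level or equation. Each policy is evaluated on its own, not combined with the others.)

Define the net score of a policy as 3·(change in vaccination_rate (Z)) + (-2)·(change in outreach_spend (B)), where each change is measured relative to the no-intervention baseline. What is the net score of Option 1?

165

Baseline:
  L = 140
  S = 10
  Z = 152 + 3·10 = 182
  B = 233 − 3·140 − 182 = -369
Option 1 (S + 11):
  L = 140
  S = 10 + 11 = 21
  Z = 152 + 3·21 = 215
  B = 233 − 3·140 − 215 = -402
ΔZ = 215 − 182 = 33; ΔB = -402 − (-369) = -33
Score = 3·33 + (-2)·(-33) = 165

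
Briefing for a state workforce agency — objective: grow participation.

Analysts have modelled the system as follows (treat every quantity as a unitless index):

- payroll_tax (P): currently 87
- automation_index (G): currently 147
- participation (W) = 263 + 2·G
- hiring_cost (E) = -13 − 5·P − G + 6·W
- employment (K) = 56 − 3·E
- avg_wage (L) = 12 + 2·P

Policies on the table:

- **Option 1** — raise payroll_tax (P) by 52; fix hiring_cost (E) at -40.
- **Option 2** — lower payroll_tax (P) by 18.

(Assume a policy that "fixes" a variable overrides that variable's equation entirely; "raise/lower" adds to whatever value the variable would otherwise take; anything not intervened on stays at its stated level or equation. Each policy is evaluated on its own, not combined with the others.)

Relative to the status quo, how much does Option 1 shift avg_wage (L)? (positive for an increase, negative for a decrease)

Baseline:
  P = 87
  L = 12 + 2·87 = 186
Option 1 (P + 52, E := -40):
  P = 87 + 52 = 139
  L = 12 + 2·139 = 290
Change in L: 290 − 186 = 104

104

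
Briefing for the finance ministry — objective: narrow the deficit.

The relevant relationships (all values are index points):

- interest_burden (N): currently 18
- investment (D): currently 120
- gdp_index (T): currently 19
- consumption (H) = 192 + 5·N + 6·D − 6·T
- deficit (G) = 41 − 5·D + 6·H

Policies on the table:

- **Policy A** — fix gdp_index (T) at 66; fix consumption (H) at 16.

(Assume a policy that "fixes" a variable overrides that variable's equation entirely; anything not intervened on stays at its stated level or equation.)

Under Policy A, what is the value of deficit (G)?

-463

Policy A (T := 66, H := 16):
  N = 18
  D = 120
  T = 66
  H = 16
  G = 41 − 5·120 + 6·16 = -463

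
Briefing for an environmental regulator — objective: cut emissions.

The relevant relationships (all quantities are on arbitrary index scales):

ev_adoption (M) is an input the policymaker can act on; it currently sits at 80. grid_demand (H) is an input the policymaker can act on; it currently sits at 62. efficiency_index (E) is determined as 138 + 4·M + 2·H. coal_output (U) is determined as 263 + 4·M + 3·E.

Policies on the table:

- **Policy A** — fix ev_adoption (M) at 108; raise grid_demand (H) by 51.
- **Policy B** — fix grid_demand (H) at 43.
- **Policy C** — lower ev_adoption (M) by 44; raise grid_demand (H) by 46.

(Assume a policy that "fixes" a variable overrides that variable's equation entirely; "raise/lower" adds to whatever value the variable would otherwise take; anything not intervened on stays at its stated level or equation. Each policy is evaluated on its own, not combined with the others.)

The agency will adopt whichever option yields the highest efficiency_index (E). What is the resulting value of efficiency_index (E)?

796

Policy A (M := 108, H + 51):
  M = 108
  H = 62 + 51 = 113
  E = 138 + 4·108 + 2·113 = 796
Policy B (H := 43):
  M = 80
  H = 43
  E = 138 + 4·80 + 2·43 = 544
Policy C (M − 44, H + 46):
  M = 80 − 44 = 36
  H = 62 + 46 = 108
  E = 138 + 4·36 + 2·108 = 498
Comparing — Policy A: E=796, Policy B: E=544, Policy C: E=498. Highest is 796 (Policy A).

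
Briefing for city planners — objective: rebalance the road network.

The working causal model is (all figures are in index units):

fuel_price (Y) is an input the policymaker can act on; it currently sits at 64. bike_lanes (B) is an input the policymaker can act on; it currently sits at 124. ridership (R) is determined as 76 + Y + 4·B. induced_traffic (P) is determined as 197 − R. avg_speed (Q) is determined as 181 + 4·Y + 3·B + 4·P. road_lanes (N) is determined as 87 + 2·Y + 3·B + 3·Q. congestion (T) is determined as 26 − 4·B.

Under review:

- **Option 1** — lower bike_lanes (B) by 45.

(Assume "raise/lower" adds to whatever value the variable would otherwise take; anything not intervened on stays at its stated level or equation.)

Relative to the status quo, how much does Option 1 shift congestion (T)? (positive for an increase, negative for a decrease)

180

Baseline:
  B = 124
  T = 26 − 4·124 = -470
Option 1 (B − 45):
  B = 124 − 45 = 79
  T = 26 − 4·79 = -290
Change in T: -290 − (-470) = 180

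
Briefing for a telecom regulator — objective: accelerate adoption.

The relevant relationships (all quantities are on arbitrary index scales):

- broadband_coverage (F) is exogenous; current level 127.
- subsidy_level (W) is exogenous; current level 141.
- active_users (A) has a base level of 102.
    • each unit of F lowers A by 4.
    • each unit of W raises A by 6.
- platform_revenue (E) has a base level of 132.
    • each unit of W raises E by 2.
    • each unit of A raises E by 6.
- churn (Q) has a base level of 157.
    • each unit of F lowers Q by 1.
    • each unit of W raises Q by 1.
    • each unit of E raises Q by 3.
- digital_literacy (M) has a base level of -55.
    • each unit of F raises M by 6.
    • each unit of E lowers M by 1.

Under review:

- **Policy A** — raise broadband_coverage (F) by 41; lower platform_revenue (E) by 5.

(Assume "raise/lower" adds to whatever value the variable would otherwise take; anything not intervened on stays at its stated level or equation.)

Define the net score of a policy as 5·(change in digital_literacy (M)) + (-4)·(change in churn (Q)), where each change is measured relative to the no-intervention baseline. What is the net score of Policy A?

Baseline:
  F = 127
  W = 141
  A = 102 − 4·127 + 6·141 = 440
  E = 132 + 2·141 + 6·440 = 3054
  Q = 157 − 127 + 141 + 3·3054 = 9333
  M = -55 + 6·127 − 3054 = -2347
Policy A (F + 41, E − 5):
  F = 127 + 41 = 168
  W = 141
  A = 102 − 4·168 + 6·141 = 276
  E = 132 + 2·141 + 6·276 (−5 from intervention) = 2065
  Q = 157 − 168 + 141 + 3·2065 = 6325
  M = -55 + 6·168 − 2065 = -1112
ΔM = -1112 − (-2347) = 1235; ΔQ = 6325 − 9333 = -3008
Score = 5·1235 + (-4)·(-3008) = 18207

18207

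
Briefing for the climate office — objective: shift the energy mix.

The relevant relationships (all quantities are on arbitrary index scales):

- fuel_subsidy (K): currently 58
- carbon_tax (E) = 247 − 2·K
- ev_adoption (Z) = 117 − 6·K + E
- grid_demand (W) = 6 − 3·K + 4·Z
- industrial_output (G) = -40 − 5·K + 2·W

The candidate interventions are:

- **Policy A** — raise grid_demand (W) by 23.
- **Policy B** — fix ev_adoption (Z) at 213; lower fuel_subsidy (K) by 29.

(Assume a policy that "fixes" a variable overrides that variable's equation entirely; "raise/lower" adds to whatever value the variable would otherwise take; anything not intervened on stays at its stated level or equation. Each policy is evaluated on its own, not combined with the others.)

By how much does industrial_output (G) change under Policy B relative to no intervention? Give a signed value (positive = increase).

Baseline:
  K = 58
  E = 247 − 2·58 = 131
  Z = 117 − 6·58 + 131 = -100
  W = 6 − 3·58 + 4·(-100) = -568
  G = -40 − 5·58 + 2·(-568) = -1466
Policy B (Z := 213, K − 29):
  K = 58 − 29 = 29
  E = 247 − 2·29 = 189
  Z = 213
  W = 6 − 3·29 + 4·213 = 771
  G = -40 − 5·29 + 2·771 = 1357
Change in G: 1357 − (-1466) = 2823

2823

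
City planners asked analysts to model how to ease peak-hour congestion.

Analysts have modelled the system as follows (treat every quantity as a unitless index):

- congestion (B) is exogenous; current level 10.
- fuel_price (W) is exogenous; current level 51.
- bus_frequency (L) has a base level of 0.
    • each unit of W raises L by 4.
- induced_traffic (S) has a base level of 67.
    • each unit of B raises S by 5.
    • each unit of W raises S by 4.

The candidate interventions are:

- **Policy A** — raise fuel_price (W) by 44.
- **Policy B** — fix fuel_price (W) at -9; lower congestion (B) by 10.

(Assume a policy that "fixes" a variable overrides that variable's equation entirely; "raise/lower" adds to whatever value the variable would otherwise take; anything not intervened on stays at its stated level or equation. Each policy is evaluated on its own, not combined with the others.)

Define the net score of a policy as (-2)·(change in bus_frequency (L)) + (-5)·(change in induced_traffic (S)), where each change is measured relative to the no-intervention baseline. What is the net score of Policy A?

Baseline:
  B = 10
  W = 51
  L = 0 + 4·51 = 204
  S = 67 + 5·10 + 4·51 = 321
Policy A (W + 44):
  B = 10
  W = 51 + 44 = 95
  L = 0 + 4·95 = 380
  S = 67 + 5·10 + 4·95 = 497
ΔL = 380 − 204 = 176; ΔS = 497 − 321 = 176
Score = (-2)·176 + (-5)·176 = -1232

-1232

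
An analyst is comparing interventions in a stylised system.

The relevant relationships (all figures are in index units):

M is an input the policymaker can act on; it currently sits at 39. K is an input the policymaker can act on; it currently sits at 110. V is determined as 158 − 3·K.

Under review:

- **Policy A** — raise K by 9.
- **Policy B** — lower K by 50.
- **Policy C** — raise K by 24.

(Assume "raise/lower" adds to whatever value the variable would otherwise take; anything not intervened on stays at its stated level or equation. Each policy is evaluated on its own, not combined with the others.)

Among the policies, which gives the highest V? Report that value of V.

Policy A (K + 9):
  K = 110 + 9 = 119
  V = 158 − 3·119 = -199
Policy B (K − 50):
  K = 110 − 50 = 60
  V = 158 − 3·60 = -22
Policy C (K + 24):
  K = 110 + 24 = 134
  V = 158 − 3·134 = -244
Comparing — Policy A: V=-199, Policy B: V=-22, Policy C: V=-244. Highest is -22 (Policy B).

-22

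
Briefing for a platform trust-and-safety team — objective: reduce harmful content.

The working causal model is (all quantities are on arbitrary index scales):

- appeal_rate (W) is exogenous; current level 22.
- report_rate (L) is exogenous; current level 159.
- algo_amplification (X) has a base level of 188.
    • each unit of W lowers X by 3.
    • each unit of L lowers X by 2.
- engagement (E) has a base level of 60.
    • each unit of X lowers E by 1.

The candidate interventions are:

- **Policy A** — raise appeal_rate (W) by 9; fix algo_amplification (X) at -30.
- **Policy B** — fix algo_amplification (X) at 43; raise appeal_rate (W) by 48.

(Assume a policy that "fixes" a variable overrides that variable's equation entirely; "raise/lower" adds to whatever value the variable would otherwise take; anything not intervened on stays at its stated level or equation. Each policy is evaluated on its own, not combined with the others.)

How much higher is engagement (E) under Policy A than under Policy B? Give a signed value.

Policy A (W + 9, X := -30):
  W = 22 + 9 = 31
  L = 159
  X = -30
  E = 60 − (-30) = 90
Policy B (X := 43, W + 48):
  W = 22 + 48 = 70
  L = 159
  X = 43
  E = 60 − 43 = 17
E: 90 − 17 = 73

73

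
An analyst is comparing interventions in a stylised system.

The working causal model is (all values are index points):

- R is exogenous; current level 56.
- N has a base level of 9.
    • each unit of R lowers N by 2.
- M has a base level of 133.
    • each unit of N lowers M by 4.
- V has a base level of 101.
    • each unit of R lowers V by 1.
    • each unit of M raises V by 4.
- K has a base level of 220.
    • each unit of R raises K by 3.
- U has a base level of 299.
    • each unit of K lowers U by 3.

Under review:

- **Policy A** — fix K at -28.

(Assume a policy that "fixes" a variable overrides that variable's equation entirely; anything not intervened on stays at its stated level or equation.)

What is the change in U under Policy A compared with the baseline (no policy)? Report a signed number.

1248

Baseline:
  R = 56
  K = 220 + 3·56 = 388
  U = 299 − 3·388 = -865
Policy A (K := -28):
  R = 56
  K = -28
  U = 299 − 3·(-28) = 383
Change in U: 383 − (-865) = 1248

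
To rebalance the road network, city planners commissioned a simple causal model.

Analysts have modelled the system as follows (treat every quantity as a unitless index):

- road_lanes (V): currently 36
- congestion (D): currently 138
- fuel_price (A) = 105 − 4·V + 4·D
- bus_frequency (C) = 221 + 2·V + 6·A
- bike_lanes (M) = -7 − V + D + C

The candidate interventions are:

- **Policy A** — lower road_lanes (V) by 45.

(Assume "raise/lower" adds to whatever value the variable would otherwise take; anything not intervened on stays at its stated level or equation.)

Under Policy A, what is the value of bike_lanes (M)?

4501

Policy A (V − 45):
  V = 36 − 45 = -9
  D = 138
  A = 105 − 4·(-9) + 4·138 = 693
  C = 221 + 2·(-9) + 6·693 = 4361
  M = -7 − (-9) + 138 + 4361 = 4501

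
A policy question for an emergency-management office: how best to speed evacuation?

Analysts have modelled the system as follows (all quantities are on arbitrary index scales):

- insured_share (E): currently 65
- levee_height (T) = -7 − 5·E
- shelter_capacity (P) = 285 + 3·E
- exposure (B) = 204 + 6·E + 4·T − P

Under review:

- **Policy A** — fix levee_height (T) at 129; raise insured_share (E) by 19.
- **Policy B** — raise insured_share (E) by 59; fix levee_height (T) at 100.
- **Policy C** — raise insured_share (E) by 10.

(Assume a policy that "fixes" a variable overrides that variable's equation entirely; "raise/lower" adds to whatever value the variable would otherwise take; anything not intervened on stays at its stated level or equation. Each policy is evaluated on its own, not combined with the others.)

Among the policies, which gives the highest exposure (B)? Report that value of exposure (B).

Policy A (T := 129, E + 19):
  E = 65 + 19 = 84
  T = 129
  P = 285 + 3·84 = 537
  B = 204 + 6·84 + 4·129 − 537 = 687
Policy B (E + 59, T := 100):
  E = 65 + 59 = 124
  T = 100
  P = 285 + 3·124 = 657
  B = 204 + 6·124 + 4·100 − 657 = 691
Policy C (E + 10):
  E = 65 + 10 = 75
  T = -7 − 5·75 = -382
  P = 285 + 3·75 = 510
  B = 204 + 6·75 + 4·(-382) − 510 = -1384
Comparing — Policy A: B=687, Policy B: B=691, Policy C: B=-1384. Highest is 691 (Policy B).

691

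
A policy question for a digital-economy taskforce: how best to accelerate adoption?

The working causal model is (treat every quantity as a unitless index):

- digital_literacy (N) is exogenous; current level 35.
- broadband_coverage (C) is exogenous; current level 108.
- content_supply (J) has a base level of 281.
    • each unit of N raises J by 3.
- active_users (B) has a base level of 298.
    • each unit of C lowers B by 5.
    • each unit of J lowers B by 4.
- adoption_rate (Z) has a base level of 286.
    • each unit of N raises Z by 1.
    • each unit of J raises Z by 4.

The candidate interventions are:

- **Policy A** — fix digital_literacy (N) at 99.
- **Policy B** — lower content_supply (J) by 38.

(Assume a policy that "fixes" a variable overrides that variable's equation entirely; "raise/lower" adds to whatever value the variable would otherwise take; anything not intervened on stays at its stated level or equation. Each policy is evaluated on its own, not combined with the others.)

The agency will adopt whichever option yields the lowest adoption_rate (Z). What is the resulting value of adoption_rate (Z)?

1713

Policy A (N := 99):
  N = 99
  J = 281 + 3·99 = 578
  Z = 286 + 99 + 4·578 = 2697
Policy B (J − 38):
  N = 35
  J = 281 + 3·35 (−38 from intervention) = 348
  Z = 286 + 35 + 4·348 = 1713
Comparing — Policy A: Z=2697, Policy B: Z=1713. Lowest is 1713 (Policy B).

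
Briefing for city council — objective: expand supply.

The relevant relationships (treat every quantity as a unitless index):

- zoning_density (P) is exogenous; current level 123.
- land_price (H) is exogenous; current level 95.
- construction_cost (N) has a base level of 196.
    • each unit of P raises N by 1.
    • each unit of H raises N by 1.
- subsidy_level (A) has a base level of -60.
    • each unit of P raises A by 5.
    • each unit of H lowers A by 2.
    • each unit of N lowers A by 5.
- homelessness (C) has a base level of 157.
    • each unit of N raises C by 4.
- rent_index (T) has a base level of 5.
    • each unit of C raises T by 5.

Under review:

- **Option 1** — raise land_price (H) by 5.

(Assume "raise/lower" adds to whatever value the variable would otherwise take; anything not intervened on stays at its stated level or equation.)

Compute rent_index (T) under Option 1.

9170

Option 1 (H + 5):
  P = 123
  H = 95 + 5 = 100
  N = 196 + 123 + 100 = 419
  C = 157 + 4·419 = 1833
  T = 5 + 5·1833 = 9170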